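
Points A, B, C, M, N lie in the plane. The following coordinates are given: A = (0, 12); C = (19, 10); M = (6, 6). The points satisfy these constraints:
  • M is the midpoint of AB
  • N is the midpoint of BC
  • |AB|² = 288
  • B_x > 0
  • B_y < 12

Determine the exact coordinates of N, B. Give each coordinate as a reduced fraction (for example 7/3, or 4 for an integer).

1. B_x = 12  [B = 2·M−A = 2·(6, 6)−(0, 12)]
2. B_y = 0  [B = 2·M−A = 2·(6, 6)−(0, 12)]
   so B = (12, 0)
3. N_x = 31/2  [2·N = B+C = (12, 0)+(19, 10)]
4. N_y = 5  [2·N = B+C = (12, 0)+(19, 10)]
   so N = (31/2, 5)

N = (31/2, 5)
B = (12, 0)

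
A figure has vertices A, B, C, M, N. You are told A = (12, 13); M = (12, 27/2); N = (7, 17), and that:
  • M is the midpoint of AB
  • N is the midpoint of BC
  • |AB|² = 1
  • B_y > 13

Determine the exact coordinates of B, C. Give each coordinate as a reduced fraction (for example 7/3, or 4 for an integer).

1. B_x = 12  [B = 2·M−A = 2·(12, 27/2)−(12, 13)]
2. B_y = 14  [B = 2·M−A = 2·(12, 27/2)−(12, 13)]
   so B = (12, 14)
3. C_x = 2  [C = 2·N−B = 2·(7, 17)−(12, 14)]
4. C_y = 20  [C = 2·N−B = 2·(7, 17)−(12, 14)]
   so C = (2, 20)

B = (12, 14)
C = (2, 20)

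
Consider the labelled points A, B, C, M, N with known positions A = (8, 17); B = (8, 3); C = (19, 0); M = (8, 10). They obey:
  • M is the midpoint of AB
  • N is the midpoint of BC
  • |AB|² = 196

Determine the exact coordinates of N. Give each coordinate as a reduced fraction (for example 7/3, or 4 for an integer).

1. N_x = 27/2  [2·N = B+C = (8, 3)+(19, 0)]
2. N_y = 3/2  [2·N = B+C = (8, 3)+(19, 0)]
   so N = (27/2, 3/2)

N = (27/2, 3/2)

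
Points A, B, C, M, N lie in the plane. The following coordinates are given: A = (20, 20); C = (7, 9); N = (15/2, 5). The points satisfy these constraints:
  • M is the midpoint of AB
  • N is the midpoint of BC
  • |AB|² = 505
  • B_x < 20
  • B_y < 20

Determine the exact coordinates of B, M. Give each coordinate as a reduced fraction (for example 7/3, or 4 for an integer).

B = (8, 1)
M = (14, 21/2)

1. B_x = 8  [B = 2·N−C = 2·(15/2, 5)−(7, 9)]
2. B_y = 1  [B = 2·N−C = 2·(15/2, 5)−(7, 9)]
   so B = (8, 1)
3. M_x = 14  [2·M = A+B = (20, 20)+(8, 1)]
4. M_y = 21/2  [2·M = A+B = (20, 20)+(8, 1)]
   so M = (14, 21/2)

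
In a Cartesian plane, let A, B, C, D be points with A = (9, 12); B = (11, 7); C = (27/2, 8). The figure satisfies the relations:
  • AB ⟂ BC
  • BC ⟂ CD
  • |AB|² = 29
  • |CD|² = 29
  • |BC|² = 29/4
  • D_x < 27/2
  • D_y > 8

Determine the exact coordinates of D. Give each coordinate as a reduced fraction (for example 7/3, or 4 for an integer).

D = (23/2, 13)

1. D_x = 23/2  [[BC ⟂ CD ⇒ 5/2x+1y-167/4=0] ∩ [|D−(27/2, 8)|²=29]]
2. D_y = 13  [[BC ⟂ CD ⇒ 5/2x+1y-167/4=0] ∩ [|D−(27/2, 8)|²=29]]
   so D = (23/2, 13)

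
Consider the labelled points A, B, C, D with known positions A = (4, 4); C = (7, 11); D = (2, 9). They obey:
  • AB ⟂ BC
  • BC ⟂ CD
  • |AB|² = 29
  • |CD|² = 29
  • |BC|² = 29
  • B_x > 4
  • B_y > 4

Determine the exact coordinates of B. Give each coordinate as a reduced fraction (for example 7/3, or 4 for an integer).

1. B_x = 9  [[BC ⟂ CD ⇒ 5x+2y-57=0] ∩ [|B−(4, 4)|²=29]]
2. B_y = 6  [[BC ⟂ CD ⇒ 5x+2y-57=0] ∩ [|B−(4, 4)|²=29]]
   so B = (9, 6)

B = (9, 6)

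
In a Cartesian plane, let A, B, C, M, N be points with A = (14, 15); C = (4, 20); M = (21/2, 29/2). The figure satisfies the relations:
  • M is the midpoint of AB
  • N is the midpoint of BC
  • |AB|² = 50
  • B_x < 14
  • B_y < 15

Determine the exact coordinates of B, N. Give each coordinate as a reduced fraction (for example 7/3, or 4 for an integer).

1. B_x = 7  [B = 2·M−A = 2·(21/2, 29/2)−(14, 15)]
2. B_y = 14  [B = 2·M−A = 2·(21/2, 29/2)−(14, 15)]
   so B = (7, 14)
3. N_x = 11/2  [2·N = B+C = (7, 14)+(4, 20)]
4. N_y = 17  [2·N = B+C = (7, 14)+(4, 20)]
   so N = (11/2, 17)

B = (7, 14)
N = (11/2, 17)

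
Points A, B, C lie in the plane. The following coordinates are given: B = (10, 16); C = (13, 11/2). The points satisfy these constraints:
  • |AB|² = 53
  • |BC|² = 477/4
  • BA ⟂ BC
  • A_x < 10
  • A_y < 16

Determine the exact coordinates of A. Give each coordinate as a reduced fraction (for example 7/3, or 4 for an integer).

A = (3, 14)

1. A_x = 3  [[BA ⟂ BC ⇒ 3x-21/2y+138=0] ∩ [|A−(10, 16)|²=53]]
2. A_y = 14  [[BA ⟂ BC ⇒ 3x-21/2y+138=0] ∩ [|A−(10, 16)|²=53]]
   so A = (3, 14)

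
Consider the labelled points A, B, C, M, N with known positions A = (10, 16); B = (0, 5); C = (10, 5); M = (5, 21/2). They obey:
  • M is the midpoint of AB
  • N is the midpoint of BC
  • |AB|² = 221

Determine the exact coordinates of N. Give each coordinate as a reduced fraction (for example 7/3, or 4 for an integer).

N = (5, 5)

1. N_x = 5  [2·N = B+C = (0, 5)+(10, 5)]
2. N_y = 5  [2·N = B+C = (0, 5)+(10, 5)]
   so N = (5, 5)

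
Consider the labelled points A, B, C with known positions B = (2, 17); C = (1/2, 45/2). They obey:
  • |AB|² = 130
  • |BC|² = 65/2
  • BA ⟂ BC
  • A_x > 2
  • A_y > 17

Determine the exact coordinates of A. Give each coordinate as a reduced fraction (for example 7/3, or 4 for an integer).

1. A_x = 13  [[BA ⟂ BC ⇒ -3/2x+11/2y-181/2=0] ∩ [|A−(2, 17)|²=130]]
2. A_y = 20  [[BA ⟂ BC ⇒ -3/2x+11/2y-181/2=0] ∩ [|A−(2, 17)|²=130]]
   so A = (13, 20)

A = (13, 20)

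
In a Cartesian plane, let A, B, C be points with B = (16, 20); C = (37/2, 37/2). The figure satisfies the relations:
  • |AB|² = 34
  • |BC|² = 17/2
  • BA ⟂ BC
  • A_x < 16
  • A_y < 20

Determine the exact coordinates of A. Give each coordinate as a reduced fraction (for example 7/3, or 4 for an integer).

1. A_x = 13  [[BA ⟂ BC ⇒ 5/2x-3/2y-10=0] ∩ [|A−(16, 20)|²=34]]
2. A_y = 15  [[BA ⟂ BC ⇒ 5/2x-3/2y-10=0] ∩ [|A−(16, 20)|²=34]]
   so A = (13, 15)

A = (13, 15)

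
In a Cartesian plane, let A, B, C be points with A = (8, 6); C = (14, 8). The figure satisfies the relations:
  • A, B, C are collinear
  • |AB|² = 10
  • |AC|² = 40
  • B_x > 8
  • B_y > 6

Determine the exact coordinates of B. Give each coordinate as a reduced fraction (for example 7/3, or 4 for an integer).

B = (11, 7)

1. B_x = 11  [[A, B, C are collinear ⇒ 2x-6y+20=0] ∩ [|B−(8, 6)|²=10]]
2. B_y = 7  [[A, B, C are collinear ⇒ 2x-6y+20=0] ∩ [|B−(8, 6)|²=10]]
   so B = (11, 7)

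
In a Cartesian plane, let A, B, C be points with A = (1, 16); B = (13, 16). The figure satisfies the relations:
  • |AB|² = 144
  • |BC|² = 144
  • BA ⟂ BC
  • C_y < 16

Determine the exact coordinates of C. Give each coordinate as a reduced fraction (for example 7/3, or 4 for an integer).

1. C_x = 13  [[BA ⟂ BC ⇒ -12x+156=0] ∩ [|C−(13, 16)|²=144]]
2. C_y = 4  [[BA ⟂ BC ⇒ -12x+156=0] ∩ [|C−(13, 16)|²=144]]
   so C = (13, 4)

C = (13, 4)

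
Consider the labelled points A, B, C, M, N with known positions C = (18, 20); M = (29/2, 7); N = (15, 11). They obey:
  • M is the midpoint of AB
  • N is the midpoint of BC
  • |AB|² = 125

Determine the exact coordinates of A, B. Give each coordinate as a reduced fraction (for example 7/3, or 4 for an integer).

A = (17, 12)
B = (12, 2)

1. B_x = 12  [B = 2·N−C = 2·(15, 11)−(18, 20)]
2. B_y = 2  [B = 2·N−C = 2·(15, 11)−(18, 20)]
   so B = (12, 2)
3. A_x = 17  [A = 2·M−B = 2·(29/2, 7)−(12, 2)]
4. A_y = 12  [A = 2·M−B = 2·(29/2, 7)−(12, 2)]
   so A = (17, 12)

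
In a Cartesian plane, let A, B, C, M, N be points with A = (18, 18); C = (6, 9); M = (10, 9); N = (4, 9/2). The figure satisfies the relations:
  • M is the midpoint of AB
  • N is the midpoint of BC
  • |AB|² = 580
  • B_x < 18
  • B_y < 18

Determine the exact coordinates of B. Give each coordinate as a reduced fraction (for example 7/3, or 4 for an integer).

1. B_x = 2  [B = 2·M−A = 2·(10, 9)−(18, 18)]
2. B_y = 0  [B = 2·M−A = 2·(10, 9)−(18, 18)]
   so B = (2, 0)

B = (2, 0)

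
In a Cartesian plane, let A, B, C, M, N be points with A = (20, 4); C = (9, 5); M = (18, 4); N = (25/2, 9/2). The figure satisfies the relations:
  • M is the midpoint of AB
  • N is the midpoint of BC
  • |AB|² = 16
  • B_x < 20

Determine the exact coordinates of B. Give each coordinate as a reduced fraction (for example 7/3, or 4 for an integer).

B = (16, 4)

1. B_x = 16  [B = 2·M−A = 2·(18, 4)−(20, 4)]
2. B_y = 4  [B = 2·M−A = 2·(18, 4)−(20, 4)]
   so B = (16, 4)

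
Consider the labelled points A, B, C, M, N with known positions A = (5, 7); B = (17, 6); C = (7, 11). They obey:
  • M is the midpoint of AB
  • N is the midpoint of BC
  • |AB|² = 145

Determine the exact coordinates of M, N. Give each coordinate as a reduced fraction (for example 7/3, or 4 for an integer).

M = (11, 13/2)
N = (12, 17/2)

1. M_x = 11  [2·M = A+B = (5, 7)+(17, 6)]
2. M_y = 13/2  [2·M = A+B = (5, 7)+(17, 6)]
   so M = (11, 13/2)
3. N_x = 12  [2·N = B+C = (17, 6)+(7, 11)]
4. N_y = 17/2  [2·N = B+C = (17, 6)+(7, 11)]
   so N = (12, 17/2)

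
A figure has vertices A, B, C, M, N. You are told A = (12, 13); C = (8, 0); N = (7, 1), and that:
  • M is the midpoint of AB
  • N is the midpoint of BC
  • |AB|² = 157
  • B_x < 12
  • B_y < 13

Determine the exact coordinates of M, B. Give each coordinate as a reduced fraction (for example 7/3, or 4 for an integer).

1. B_x = 6  [B = 2·N−C = 2·(7, 1)−(8, 0)]
2. B_y = 2  [B = 2·N−C = 2·(7, 1)−(8, 0)]
   so B = (6, 2)
3. M_x = 9  [2·M = A+B = (12, 13)+(6, 2)]
4. M_y = 15/2  [2·M = A+B = (12, 13)+(6, 2)]
   so M = (9, 15/2)

M = (9, 15/2)
B = (6, 2)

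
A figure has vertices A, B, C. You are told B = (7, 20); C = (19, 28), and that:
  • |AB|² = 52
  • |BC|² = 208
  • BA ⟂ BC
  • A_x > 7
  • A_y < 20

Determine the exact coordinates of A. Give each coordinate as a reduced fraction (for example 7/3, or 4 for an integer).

A = (11, 14)

1. A_x = 11  [[BA ⟂ BC ⇒ 12x+8y-244=0] ∩ [|A−(7, 20)|²=52]]
2. A_y = 14  [[BA ⟂ BC ⇒ 12x+8y-244=0] ∩ [|A−(7, 20)|²=52]]
   so A = (11, 14)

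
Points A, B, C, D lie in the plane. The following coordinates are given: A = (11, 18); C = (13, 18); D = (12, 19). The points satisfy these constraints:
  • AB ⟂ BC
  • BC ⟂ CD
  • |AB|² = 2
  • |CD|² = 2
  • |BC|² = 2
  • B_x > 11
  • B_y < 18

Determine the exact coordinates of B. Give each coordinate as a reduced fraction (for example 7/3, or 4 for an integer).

1. B_x = 12  [[BC ⟂ CD ⇒ 1x-1y+5=0] ∩ [|B−(11, 18)|²=2]]
2. B_y = 17  [[BC ⟂ CD ⇒ 1x-1y+5=0] ∩ [|B−(11, 18)|²=2]]
   so B = (12, 17)

B = (12, 17)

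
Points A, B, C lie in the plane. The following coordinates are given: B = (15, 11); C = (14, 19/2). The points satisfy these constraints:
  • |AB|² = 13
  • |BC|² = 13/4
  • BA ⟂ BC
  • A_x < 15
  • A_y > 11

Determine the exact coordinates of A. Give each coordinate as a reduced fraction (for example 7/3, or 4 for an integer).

1. A_x = 12  [[BA ⟂ BC ⇒ -1x-3/2y+63/2=0] ∩ [|A−(15, 11)|²=13]]
2. A_y = 13  [[BA ⟂ BC ⇒ -1x-3/2y+63/2=0] ∩ [|A−(15, 11)|²=13]]
   so A = (12, 13)

A = (12, 13)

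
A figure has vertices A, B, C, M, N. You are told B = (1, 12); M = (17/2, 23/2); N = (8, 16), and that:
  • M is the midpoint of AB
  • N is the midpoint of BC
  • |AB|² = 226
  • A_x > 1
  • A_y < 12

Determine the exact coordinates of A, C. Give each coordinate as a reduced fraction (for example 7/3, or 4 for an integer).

1. A_x = 16  [A = 2·M−B = 2·(17/2, 23/2)−(1, 12)]
2. A_y = 11  [A = 2·M−B = 2·(17/2, 23/2)−(1, 12)]
   so A = (16, 11)
3. C_x = 15  [C = 2·N−B = 2·(8, 16)−(1, 12)]
4. C_y = 20  [C = 2·N−B = 2·(8, 16)−(1, 12)]
   so C = (15, 20)

A = (16, 11)
C = (15, 20)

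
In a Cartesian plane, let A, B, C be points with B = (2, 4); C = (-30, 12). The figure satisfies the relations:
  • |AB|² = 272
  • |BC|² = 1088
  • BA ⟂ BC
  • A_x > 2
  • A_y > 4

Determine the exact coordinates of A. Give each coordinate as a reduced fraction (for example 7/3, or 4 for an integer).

A = (6, 20)

1. A_x = 6  [[BA ⟂ BC ⇒ -32x+8y+32=0] ∩ [|A−(2, 4)|²=272]]
2. A_y = 20  [[BA ⟂ BC ⇒ -32x+8y+32=0] ∩ [|A−(2, 4)|²=272]]
   so A = (6, 20)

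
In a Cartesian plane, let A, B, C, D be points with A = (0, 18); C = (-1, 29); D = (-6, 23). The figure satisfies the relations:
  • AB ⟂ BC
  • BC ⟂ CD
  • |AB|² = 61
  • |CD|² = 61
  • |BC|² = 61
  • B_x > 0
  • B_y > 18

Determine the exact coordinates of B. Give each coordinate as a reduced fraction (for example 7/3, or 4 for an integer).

B = (5, 24)

1. B_x = 5  [[BC ⟂ CD ⇒ 5x+6y-169=0] ∩ [|B−(0, 18)|²=61]]
2. B_y = 24  [[BC ⟂ CD ⇒ 5x+6y-169=0] ∩ [|B−(0, 18)|²=61]]
   so B = (5, 24)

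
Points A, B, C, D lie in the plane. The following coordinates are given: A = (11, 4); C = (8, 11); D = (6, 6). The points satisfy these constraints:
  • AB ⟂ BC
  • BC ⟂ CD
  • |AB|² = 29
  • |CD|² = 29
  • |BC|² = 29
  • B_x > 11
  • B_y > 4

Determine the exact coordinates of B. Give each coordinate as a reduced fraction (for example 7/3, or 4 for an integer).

B = (13, 9)

1. B_x = 13  [[BC ⟂ CD ⇒ 2x+5y-71=0] ∩ [|B−(11, 4)|²=29]]
2. B_y = 9  [[BC ⟂ CD ⇒ 2x+5y-71=0] ∩ [|B−(11, 4)|²=29]]
   so B = (13, 9)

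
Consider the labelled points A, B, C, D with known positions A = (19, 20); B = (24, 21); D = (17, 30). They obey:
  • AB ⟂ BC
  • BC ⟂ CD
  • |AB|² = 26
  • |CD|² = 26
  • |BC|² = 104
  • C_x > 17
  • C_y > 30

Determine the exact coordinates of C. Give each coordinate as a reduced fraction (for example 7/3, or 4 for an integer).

C = (22, 31)

1. C_x = 22  [[AB ⟂ BC ⇒ 5x+1y-141=0] ∩ [|C−(17, 30)|²=26]]
2. C_y = 31  [[AB ⟂ BC ⇒ 5x+1y-141=0] ∩ [|C−(17, 30)|²=26]]
   so C = (22, 31)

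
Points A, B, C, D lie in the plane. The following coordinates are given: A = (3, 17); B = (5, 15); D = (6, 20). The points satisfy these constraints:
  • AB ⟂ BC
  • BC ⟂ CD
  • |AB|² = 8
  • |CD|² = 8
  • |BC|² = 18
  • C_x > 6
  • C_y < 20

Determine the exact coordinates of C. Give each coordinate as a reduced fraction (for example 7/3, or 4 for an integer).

C = (8, 18)

1. C_x = 8  [[AB ⟂ BC ⇒ 2x-2y+20=0] ∩ [|C−(6, 20)|²=8]]
2. C_y = 18  [[AB ⟂ BC ⇒ 2x-2y+20=0] ∩ [|C−(6, 20)|²=8]]
   so C = (8, 18)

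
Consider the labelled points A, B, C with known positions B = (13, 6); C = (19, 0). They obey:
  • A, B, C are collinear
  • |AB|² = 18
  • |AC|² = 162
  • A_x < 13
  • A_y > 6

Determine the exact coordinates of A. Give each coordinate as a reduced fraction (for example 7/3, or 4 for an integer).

A = (10, 9)

1. A_x = 10  [[A, B, C are collinear ⇒ 6x+6y-114=0] ∩ [|A−(13, 6)|²=18]]
2. A_y = 9  [[A, B, C are collinear ⇒ 6x+6y-114=0] ∩ [|A−(13, 6)|²=18]]
   so A = (10, 9)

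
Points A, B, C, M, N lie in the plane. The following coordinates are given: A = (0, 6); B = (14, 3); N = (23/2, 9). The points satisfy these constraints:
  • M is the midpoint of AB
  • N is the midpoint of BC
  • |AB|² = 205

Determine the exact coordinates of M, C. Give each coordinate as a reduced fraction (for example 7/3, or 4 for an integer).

M = (7, 9/2)
C = (9, 15)

1. M_x = 7  [2·M = A+B = (0, 6)+(14, 3)]
2. M_y = 9/2  [2·M = A+B = (0, 6)+(14, 3)]
   so M = (7, 9/2)
3. C_x = 9  [C = 2·N−B = 2·(23/2, 9)−(14, 3)]
4. C_y = 15  [C = 2·N−B = 2·(23/2, 9)−(14, 3)]
   so C = (9, 15)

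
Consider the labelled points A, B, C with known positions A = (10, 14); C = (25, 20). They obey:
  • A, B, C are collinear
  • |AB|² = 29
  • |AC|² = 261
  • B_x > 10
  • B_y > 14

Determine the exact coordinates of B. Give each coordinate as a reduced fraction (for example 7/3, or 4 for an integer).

1. B_x = 15  [[A, B, C are collinear ⇒ 6x-15y+150=0] ∩ [|B−(10, 14)|²=29]]
2. B_y = 16  [[A, B, C are collinear ⇒ 6x-15y+150=0] ∩ [|B−(10, 14)|²=29]]
   so B = (15, 16)

B = (15, 16)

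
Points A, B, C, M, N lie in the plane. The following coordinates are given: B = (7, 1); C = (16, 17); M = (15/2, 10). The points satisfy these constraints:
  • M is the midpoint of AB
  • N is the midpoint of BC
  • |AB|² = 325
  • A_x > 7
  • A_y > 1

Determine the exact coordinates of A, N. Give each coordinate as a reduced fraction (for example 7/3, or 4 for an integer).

1. A_x = 8  [A = 2·M−B = 2·(15/2, 10)−(7, 1)]
2. A_y = 19  [A = 2·M−B = 2·(15/2, 10)−(7, 1)]
   so A = (8, 19)
3. N_x = 23/2  [2·N = B+C = (7, 1)+(16, 17)]
4. N_y = 9  [2·N = B+C = (7, 1)+(16, 17)]
   so N = (23/2, 9)

A = (8, 19)
N = (23/2, 9)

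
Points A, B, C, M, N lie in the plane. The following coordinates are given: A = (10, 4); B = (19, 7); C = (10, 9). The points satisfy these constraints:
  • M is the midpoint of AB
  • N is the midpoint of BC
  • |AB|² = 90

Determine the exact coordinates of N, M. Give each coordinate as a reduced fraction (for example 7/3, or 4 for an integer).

N = (29/2, 8)
M = (29/2, 11/2)

1. M_x = 29/2  [2·M = A+B = (10, 4)+(19, 7)]
2. M_y = 11/2  [2·M = A+B = (10, 4)+(19, 7)]
   so M = (29/2, 11/2)
3. N_x = 29/2  [2·N = B+C = (19, 7)+(10, 9)]
4. N_y = 8  [2·N = B+C = (19, 7)+(10, 9)]
   so N = (29/2, 8)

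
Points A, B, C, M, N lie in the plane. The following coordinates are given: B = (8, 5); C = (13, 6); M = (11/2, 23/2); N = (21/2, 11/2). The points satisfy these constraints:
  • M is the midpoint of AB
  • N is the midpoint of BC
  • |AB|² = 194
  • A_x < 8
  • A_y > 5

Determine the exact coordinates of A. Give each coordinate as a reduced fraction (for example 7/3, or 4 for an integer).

A = (3, 18)

1. A_x = 3  [A = 2·M−B = 2·(11/2, 23/2)−(8, 5)]
2. A_y = 18  [A = 2·M−B = 2·(11/2, 23/2)−(8, 5)]
   so A = (3, 18)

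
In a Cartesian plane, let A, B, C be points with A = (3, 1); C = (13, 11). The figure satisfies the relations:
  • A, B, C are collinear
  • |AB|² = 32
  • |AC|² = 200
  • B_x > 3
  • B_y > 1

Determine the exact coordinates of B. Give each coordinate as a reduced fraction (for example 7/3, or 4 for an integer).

B = (7, 5)

1. B_x = 7  [[A, B, C are collinear ⇒ 10x-10y-20=0] ∩ [|B−(3, 1)|²=32]]
2. B_y = 5  [[A, B, C are collinear ⇒ 10x-10y-20=0] ∩ [|B−(3, 1)|²=32]]
   so B = (7, 5)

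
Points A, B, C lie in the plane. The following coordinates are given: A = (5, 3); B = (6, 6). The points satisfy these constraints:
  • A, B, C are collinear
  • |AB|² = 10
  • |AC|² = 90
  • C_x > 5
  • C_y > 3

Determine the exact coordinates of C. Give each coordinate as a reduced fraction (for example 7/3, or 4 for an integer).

1. C_x = 8  [[A, B, C are collinear ⇒ -3x+1y+12=0] ∩ [|C−(5, 3)|²=90]]
2. C_y = 12  [[A, B, C are collinear ⇒ -3x+1y+12=0] ∩ [|C−(5, 3)|²=90]]
   so C = (8, 12)

C = (8, 12)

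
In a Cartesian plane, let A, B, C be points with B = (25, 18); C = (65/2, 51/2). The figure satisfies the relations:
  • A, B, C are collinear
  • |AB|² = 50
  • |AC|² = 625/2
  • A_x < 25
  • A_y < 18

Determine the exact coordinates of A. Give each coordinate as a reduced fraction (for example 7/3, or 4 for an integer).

1. A_x = 20  [[A, B, C are collinear ⇒ -15/2x+15/2y+105/2=0] ∩ [|A−(25, 18)|²=50]]
2. A_y = 13  [[A, B, C are collinear ⇒ -15/2x+15/2y+105/2=0] ∩ [|A−(25, 18)|²=50]]
   so A = (20, 13)

A = (20, 13)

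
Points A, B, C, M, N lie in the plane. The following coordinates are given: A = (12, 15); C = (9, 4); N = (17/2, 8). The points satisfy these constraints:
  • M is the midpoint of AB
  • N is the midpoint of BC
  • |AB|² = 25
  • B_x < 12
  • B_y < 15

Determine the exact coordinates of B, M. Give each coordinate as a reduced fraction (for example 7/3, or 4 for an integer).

1. B_x = 8  [B = 2·N−C = 2·(17/2, 8)−(9, 4)]
2. B_y = 12  [B = 2·N−C = 2·(17/2, 8)−(9, 4)]
   so B = (8, 12)
3. M_x = 10  [2·M = A+B = (12, 15)+(8, 12)]
4. M_y = 27/2  [2·M = A+B = (12, 15)+(8, 12)]
   so M = (10, 27/2)

B = (8, 12)
M = (10, 27/2)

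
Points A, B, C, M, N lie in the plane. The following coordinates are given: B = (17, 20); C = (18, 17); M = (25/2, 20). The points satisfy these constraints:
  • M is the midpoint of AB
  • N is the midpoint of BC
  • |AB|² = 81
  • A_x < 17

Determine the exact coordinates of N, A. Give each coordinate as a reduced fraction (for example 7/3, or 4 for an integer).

1. A_x = 8  [A = 2·M−B = 2·(25/2, 20)−(17, 20)]
2. A_y = 20  [A = 2·M−B = 2·(25/2, 20)−(17, 20)]
   so A = (8, 20)
3. N_x = 35/2  [2·N = B+C = (17, 20)+(18, 17)]
4. N_y = 37/2  [2·N = B+C = (17, 20)+(18, 17)]
   so N = (35/2, 37/2)

N = (35/2, 37/2)
A = (8, 20)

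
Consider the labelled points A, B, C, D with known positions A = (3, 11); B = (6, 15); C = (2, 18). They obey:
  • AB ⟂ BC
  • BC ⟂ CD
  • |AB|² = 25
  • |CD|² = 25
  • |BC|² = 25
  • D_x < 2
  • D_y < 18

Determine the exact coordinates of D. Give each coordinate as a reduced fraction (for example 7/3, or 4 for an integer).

D = (-1, 14)

1. D_x = -1  [[BC ⟂ CD ⇒ -4x+3y-46=0] ∩ [|D−(2, 18)|²=25]]
2. D_y = 14  [[BC ⟂ CD ⇒ -4x+3y-46=0] ∩ [|D−(2, 18)|²=25]]
   so D = (-1, 14)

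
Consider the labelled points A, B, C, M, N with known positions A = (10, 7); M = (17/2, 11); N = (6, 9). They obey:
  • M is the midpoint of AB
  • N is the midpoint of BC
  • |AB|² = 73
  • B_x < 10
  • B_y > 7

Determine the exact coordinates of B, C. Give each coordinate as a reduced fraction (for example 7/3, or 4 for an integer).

1. B_x = 7  [B = 2·M−A = 2·(17/2, 11)−(10, 7)]
2. B_y = 15  [B = 2·M−A = 2·(17/2, 11)−(10, 7)]
   so B = (7, 15)
3. C_x = 5  [C = 2·N−B = 2·(6, 9)−(7, 15)]
4. C_y = 3  [C = 2·N−B = 2·(6, 9)−(7, 15)]
   so C = (5, 3)

B = (7, 15)
C = (5, 3)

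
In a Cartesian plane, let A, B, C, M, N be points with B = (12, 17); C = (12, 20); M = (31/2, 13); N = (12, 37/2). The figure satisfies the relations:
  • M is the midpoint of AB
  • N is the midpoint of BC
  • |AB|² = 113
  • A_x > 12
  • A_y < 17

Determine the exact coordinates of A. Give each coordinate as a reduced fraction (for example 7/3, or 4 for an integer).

1. A_x = 19  [A = 2·M−B = 2·(31/2, 13)−(12, 17)]
2. A_y = 9  [A = 2·M−B = 2·(31/2, 13)−(12, 17)]
   so A = (19, 9)

A = (19, 9)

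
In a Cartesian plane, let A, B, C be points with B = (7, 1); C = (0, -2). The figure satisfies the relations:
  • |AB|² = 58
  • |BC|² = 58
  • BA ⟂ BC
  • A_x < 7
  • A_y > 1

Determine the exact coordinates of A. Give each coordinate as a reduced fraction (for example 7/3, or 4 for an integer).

1. A_x = 4  [[BA ⟂ BC ⇒ -7x-3y+52=0] ∩ [|A−(7, 1)|²=58]]
2. A_y = 8  [[BA ⟂ BC ⇒ -7x-3y+52=0] ∩ [|A−(7, 1)|²=58]]
   so A = (4, 8)

A = (4, 8)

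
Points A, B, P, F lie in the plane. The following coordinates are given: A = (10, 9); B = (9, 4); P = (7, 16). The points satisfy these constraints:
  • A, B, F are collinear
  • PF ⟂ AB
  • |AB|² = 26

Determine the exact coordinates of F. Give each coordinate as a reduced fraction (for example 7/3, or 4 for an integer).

1. F_x = 146/13  [[A, B, F are collinear ⇒ 5x-1y-41=0] ∩ [PF ⟂ AB ⇒ -1x-5y+87=0]]
2. F_y = 197/13  [[A, B, F are collinear ⇒ 5x-1y-41=0] ∩ [PF ⟂ AB ⇒ -1x-5y+87=0]]
   so F = (146/13, 197/13)

F = (146/13, 197/13)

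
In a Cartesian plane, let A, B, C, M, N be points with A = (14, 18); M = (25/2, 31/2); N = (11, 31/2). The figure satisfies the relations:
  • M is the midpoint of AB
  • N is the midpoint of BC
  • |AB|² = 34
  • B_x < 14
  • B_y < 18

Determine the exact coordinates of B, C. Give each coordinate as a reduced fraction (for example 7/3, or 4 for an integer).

1. B_x = 11  [B = 2·M−A = 2·(25/2, 31/2)−(14, 18)]
2. B_y = 13  [B = 2·M−A = 2·(25/2, 31/2)−(14, 18)]
   so B = (11, 13)
3. C_x = 11  [C = 2·N−B = 2·(11, 31/2)−(11, 13)]
4. C_y = 18  [C = 2·N−B = 2·(11, 31/2)−(11, 13)]
   so C = (11, 18)

B = (11, 13)
C = (11, 18)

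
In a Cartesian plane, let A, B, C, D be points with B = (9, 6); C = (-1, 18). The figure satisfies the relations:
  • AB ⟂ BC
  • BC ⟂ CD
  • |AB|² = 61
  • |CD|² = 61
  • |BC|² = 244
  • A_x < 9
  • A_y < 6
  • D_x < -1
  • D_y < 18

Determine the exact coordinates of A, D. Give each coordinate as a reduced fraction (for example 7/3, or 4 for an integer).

1. A_x = 3  [[AB ⟂ BC ⇒ 10x-12y-18=0] ∩ [|A−(9, 6)|²=61]]
2. A_y = 1  [[AB ⟂ BC ⇒ 10x-12y-18=0] ∩ [|A−(9, 6)|²=61]]
   so A = (3, 1)
3. D_x = -7  [[BC ⟂ CD ⇒ -10x+12y-226=0] ∩ [|D−(-1, 18)|²=61]]
4. D_y = 13  [[BC ⟂ CD ⇒ -10x+12y-226=0] ∩ [|D−(-1, 18)|²=61]]
   so D = (-7, 13)

A = (3, 1)
D = (-7, 13)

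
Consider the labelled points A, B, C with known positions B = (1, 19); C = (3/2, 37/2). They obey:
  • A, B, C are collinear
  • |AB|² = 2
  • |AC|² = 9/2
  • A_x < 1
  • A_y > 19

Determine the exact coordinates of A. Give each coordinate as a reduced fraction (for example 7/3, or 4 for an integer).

A = (0, 20)

1. A_x = 0  [[A, B, C are collinear ⇒ 1/2x+1/2y-10=0] ∩ [|A−(1, 19)|²=2]]
2. A_y = 20  [[A, B, C are collinear ⇒ 1/2x+1/2y-10=0] ∩ [|A−(1, 19)|²=2]]
   so A = (0, 20)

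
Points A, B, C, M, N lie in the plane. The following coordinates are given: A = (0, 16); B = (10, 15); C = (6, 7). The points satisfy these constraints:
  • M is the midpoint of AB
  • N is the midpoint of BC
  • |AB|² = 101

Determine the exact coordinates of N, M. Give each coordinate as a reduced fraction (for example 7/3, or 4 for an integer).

1. M_x = 5  [2·M = A+B = (0, 16)+(10, 15)]
2. M_y = 31/2  [2·M = A+B = (0, 16)+(10, 15)]
   so M = (5, 31/2)
3. N_x = 8  [2·N = B+C = (10, 15)+(6, 7)]
4. N_y = 11  [2·N = B+C = (10, 15)+(6, 7)]
   so N = (8, 11)

N = (8, 11)
M = (5, 31/2)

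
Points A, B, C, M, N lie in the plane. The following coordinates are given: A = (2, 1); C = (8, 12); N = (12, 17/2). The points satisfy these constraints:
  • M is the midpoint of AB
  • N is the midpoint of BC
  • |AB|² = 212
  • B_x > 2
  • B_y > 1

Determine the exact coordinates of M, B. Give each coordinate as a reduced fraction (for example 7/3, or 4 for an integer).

1. B_x = 16  [B = 2·N−C = 2·(12, 17/2)−(8, 12)]
2. B_y = 5  [B = 2·N−C = 2·(12, 17/2)−(8, 12)]
   so B = (16, 5)
3. M_x = 9  [2·M = A+B = (2, 1)+(16, 5)]
4. M_y = 3  [2·M = A+B = (2, 1)+(16, 5)]
   so M = (9, 3)

M = (9, 3)
B = (16, 5)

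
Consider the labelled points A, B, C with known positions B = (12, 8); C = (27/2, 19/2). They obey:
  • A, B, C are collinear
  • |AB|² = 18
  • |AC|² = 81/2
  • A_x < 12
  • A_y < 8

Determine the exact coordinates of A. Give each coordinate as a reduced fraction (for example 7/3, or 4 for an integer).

A = (9, 5)

1. A_x = 9  [[A, B, C are collinear ⇒ -3/2x+3/2y+6=0] ∩ [|A−(12, 8)|²=18]]
2. A_y = 5  [[A, B, C are collinear ⇒ -3/2x+3/2y+6=0] ∩ [|A−(12, 8)|²=18]]
   so A = (9, 5)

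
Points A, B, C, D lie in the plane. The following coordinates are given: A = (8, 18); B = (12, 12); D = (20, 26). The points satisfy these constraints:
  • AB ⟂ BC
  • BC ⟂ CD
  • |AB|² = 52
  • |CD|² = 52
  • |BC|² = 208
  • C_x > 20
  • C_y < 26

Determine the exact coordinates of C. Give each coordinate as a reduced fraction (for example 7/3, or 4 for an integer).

C = (24, 20)

1. C_x = 24  [[AB ⟂ BC ⇒ 4x-6y+24=0] ∩ [|C−(20, 26)|²=52]]
2. C_y = 20  [[AB ⟂ BC ⇒ 4x-6y+24=0] ∩ [|C−(20, 26)|²=52]]
   so C = (24, 20)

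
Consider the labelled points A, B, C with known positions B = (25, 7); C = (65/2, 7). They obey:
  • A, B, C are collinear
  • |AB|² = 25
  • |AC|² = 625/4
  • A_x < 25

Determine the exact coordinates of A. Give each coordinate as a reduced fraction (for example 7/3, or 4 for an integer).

1. A_x = 20  [[A, B, C are collinear ⇒ 15/2y-105/2=0] ∩ [|A−(25, 7)|²=25]]
2. A_y = 7  [[A, B, C are collinear ⇒ 15/2y-105/2=0] ∩ [|A−(25, 7)|²=25]]
   so A = (20, 7)

A = (20, 7)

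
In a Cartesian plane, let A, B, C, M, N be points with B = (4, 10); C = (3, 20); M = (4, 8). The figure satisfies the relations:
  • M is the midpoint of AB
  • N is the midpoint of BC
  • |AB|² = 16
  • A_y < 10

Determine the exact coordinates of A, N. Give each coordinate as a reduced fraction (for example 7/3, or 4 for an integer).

A = (4, 6)
N = (7/2, 15)

1. A_x = 4  [A = 2·M−B = 2·(4, 8)−(4, 10)]
2. A_y = 6  [A = 2·M−B = 2·(4, 8)−(4, 10)]
   so A = (4, 6)
3. N_x = 7/2  [2·N = B+C = (4, 10)+(3, 20)]
4. N_y = 15  [2·N = B+C = (4, 10)+(3, 20)]
   so N = (7/2, 15)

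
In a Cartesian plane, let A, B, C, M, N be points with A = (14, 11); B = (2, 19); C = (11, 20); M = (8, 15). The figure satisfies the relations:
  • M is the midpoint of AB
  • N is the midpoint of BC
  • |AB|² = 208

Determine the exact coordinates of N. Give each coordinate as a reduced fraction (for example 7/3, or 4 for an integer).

N = (13/2, 39/2)

1. N_x = 13/2  [2·N = B+C = (2, 19)+(11, 20)]
2. N_y = 39/2  [2·N = B+C = (2, 19)+(11, 20)]
   so N = (13/2, 39/2)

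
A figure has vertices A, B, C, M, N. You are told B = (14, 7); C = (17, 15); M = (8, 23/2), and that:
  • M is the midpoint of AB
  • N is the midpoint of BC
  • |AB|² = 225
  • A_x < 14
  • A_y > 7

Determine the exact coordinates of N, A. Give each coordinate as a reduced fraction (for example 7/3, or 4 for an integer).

N = (31/2, 11)
A = (2, 16)

1. A_x = 2  [A = 2·M−B = 2·(8, 23/2)−(14, 7)]
2. A_y = 16  [A = 2·M−B = 2·(8, 23/2)−(14, 7)]
   so A = (2, 16)
3. N_x = 31/2  [2·N = B+C = (14, 7)+(17, 15)]
4. N_y = 11  [2·N = B+C = (14, 7)+(17, 15)]
   so N = (31/2, 11)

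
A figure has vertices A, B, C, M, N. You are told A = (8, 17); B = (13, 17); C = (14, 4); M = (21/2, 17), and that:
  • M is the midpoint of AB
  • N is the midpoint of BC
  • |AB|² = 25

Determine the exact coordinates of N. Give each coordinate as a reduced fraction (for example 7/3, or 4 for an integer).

1. N_x = 27/2  [2·N = B+C = (13, 17)+(14, 4)]
2. N_y = 21/2  [2·N = B+C = (13, 17)+(14, 4)]
   so N = (27/2, 21/2)

N = (27/2, 21/2)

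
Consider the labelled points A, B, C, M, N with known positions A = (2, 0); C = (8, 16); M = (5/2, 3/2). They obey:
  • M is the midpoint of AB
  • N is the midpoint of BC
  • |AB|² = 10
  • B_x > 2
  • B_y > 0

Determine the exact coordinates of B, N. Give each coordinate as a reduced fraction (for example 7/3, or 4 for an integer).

1. B_x = 3  [B = 2·M−A = 2·(5/2, 3/2)−(2, 0)]
2. B_y = 3  [B = 2·M−A = 2·(5/2, 3/2)−(2, 0)]
   so B = (3, 3)
3. N_x = 11/2  [2·N = B+C = (3, 3)+(8, 16)]
4. N_y = 19/2  [2·N = B+C = (3, 3)+(8, 16)]
   so N = (11/2, 19/2)

B = (3, 3)
N = (11/2, 19/2)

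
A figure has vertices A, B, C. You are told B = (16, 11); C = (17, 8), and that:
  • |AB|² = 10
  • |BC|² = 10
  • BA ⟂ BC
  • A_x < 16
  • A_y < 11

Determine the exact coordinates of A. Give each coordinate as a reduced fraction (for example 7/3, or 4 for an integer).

A = (13, 10)

1. A_x = 13  [[BA ⟂ BC ⇒ 1x-3y+17=0] ∩ [|A−(16, 11)|²=10]]
2. A_y = 10  [[BA ⟂ BC ⇒ 1x-3y+17=0] ∩ [|A−(16, 11)|²=10]]
   so A = (13, 10)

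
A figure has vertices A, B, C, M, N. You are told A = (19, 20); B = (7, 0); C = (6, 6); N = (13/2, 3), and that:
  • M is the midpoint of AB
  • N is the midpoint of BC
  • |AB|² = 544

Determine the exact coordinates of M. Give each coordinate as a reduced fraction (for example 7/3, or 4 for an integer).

1. M_x = 13  [2·M = A+B = (19, 20)+(7, 0)]
2. M_y = 10  [2·M = A+B = (19, 20)+(7, 0)]
   so M = (13, 10)

M = (13, 10)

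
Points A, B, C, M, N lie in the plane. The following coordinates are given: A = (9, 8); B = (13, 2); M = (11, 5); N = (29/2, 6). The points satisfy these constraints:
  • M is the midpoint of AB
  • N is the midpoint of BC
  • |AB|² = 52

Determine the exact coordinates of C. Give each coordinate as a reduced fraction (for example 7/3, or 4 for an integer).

1. C_x = 16  [C = 2·N−B = 2·(29/2, 6)−(13, 2)]
2. C_y = 10  [C = 2·N−B = 2·(29/2, 6)−(13, 2)]
   so C = (16, 10)

C = (16, 10)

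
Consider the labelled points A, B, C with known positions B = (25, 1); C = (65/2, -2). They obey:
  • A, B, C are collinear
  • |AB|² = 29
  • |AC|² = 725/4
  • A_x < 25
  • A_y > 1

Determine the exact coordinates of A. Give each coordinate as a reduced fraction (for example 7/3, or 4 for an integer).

1. A_x = 20  [[A, B, C are collinear ⇒ 3x+15/2y-165/2=0] ∩ [|A−(25, 1)|²=29]]
2. A_y = 3  [[A, B, C are collinear ⇒ 3x+15/2y-165/2=0] ∩ [|A−(25, 1)|²=29]]
   so A = (20, 3)

A = (20, 3)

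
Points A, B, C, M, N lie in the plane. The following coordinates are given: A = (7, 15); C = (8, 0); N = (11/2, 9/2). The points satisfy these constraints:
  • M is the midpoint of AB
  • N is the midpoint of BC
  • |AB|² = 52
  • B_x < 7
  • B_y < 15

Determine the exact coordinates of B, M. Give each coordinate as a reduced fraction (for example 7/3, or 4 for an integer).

B = (3, 9)
M = (5, 12)

1. B_x = 3  [B = 2·N−C = 2·(11/2, 9/2)−(8, 0)]
2. B_y = 9  [B = 2·N−C = 2·(11/2, 9/2)−(8, 0)]
   so B = (3, 9)
3. M_x = 5  [2·M = A+B = (7, 15)+(3, 9)]
4. M_y = 12  [2·M = A+B = (7, 15)+(3, 9)]
   so M = (5, 12)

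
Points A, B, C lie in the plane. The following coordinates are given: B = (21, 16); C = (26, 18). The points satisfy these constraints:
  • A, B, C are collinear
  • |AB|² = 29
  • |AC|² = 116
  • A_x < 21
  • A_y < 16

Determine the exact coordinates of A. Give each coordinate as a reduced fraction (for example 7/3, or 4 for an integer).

A = (16, 14)

1. A_x = 16  [[A, B, C are collinear ⇒ -2x+5y-38=0] ∩ [|A−(21, 16)|²=29]]
2. A_y = 14  [[A, B, C are collinear ⇒ -2x+5y-38=0] ∩ [|A−(21, 16)|²=29]]
   so A = (16, 14)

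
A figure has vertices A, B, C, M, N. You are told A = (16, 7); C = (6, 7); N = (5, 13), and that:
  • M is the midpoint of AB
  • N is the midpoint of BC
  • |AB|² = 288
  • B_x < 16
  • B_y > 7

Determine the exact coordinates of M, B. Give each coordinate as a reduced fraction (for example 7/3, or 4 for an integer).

M = (10, 13)
B = (4, 19)

1. B_x = 4  [B = 2·N−C = 2·(5, 13)−(6, 7)]
2. B_y = 19  [B = 2·N−C = 2·(5, 13)−(6, 7)]
   so B = (4, 19)
3. M_x = 10  [2·M = A+B = (16, 7)+(4, 19)]
4. M_y = 13  [2·M = A+B = (16, 7)+(4, 19)]
   so M = (10, 13)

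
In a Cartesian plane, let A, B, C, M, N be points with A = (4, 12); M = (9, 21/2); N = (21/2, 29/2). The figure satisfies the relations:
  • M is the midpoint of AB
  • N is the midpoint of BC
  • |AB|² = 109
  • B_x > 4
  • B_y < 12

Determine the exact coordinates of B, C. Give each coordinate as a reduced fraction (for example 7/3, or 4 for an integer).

B = (14, 9)
C = (7, 20)

1. B_x = 14  [B = 2·M−A = 2·(9, 21/2)−(4, 12)]
2. B_y = 9  [B = 2·M−A = 2·(9, 21/2)−(4, 12)]
   so B = (14, 9)
3. C_x = 7  [C = 2·N−B = 2·(21/2, 29/2)−(14, 9)]
4. C_y = 20  [C = 2·N−B = 2·(21/2, 29/2)−(14, 9)]
   so C = (7, 20)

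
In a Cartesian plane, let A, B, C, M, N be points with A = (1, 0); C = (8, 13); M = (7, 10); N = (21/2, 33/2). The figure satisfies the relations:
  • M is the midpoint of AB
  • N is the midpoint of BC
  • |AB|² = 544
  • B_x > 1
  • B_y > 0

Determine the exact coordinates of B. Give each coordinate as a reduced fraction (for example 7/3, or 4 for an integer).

B = (13, 20)

1. B_x = 13  [B = 2·M−A = 2·(7, 10)−(1, 0)]
2. B_y = 20  [B = 2·M−A = 2·(7, 10)−(1, 0)]
   so B = (13, 20)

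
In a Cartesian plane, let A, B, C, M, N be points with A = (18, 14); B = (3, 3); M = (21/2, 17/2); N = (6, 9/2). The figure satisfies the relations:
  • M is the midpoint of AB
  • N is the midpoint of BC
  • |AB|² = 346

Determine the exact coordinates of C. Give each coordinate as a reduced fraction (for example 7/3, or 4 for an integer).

C = (9, 6)

1. C_x = 9  [C = 2·N−B = 2·(6, 9/2)−(3, 3)]
2. C_y = 6  [C = 2·N−B = 2·(6, 9/2)−(3, 3)]
   so C = (9, 6)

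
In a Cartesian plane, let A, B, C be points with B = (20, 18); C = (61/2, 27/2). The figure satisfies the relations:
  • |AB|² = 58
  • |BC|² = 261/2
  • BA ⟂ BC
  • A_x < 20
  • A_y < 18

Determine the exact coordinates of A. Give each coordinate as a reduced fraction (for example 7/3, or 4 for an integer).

1. A_x = 17  [[BA ⟂ BC ⇒ 21/2x-9/2y-129=0] ∩ [|A−(20, 18)|²=58]]
2. A_y = 11  [[BA ⟂ BC ⇒ 21/2x-9/2y-129=0] ∩ [|A−(20, 18)|²=58]]
   so A = (17, 11)

A = (17, 11)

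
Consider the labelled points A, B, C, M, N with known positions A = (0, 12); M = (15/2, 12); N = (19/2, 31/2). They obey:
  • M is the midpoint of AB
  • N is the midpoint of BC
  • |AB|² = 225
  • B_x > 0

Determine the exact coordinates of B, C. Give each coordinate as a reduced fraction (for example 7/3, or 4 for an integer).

B = (15, 12)
C = (4, 19)

1. B_x = 15  [B = 2·M−A = 2·(15/2, 12)−(0, 12)]
2. B_y = 12  [B = 2·M−A = 2·(15/2, 12)−(0, 12)]
   so B = (15, 12)
3. C_x = 4  [C = 2·N−B = 2·(19/2, 31/2)−(15, 12)]
4. C_y = 19  [C = 2·N−B = 2·(19/2, 31/2)−(15, 12)]
   so C = (4, 19)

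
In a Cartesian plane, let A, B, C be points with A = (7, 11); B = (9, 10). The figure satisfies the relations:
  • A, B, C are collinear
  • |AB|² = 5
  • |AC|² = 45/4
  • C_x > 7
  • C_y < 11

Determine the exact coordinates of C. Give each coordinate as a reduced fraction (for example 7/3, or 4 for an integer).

C = (10, 19/2)

1. C_x = 10  [[A, B, C are collinear ⇒ 1x+2y-29=0] ∩ [|C−(7, 11)|²=45/4]]
2. C_y = 19/2  [[A, B, C are collinear ⇒ 1x+2y-29=0] ∩ [|C−(7, 11)|²=45/4]]
   so C = (10, 19/2)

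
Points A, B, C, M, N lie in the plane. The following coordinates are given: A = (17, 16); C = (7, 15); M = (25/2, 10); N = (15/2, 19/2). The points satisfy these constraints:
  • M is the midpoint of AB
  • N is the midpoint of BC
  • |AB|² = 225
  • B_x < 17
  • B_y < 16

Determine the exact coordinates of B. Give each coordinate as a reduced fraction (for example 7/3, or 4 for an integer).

B = (8, 4)

1. B_x = 8  [B = 2·M−A = 2·(25/2, 10)−(17, 16)]
2. B_y = 4  [B = 2·M−A = 2·(25/2, 10)−(17, 16)]
   so B = (8, 4)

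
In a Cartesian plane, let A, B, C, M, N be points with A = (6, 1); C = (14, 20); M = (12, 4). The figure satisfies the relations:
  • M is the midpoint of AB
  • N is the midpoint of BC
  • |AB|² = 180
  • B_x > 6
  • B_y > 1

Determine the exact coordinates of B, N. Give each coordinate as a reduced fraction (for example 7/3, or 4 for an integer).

1. B_x = 18  [B = 2·M−A = 2·(12, 4)−(6, 1)]
2. B_y = 7  [B = 2·M−A = 2·(12, 4)−(6, 1)]
   so B = (18, 7)
3. N_x = 16  [2·N = B+C = (18, 7)+(14, 20)]
4. N_y = 27/2  [2·N = B+C = (18, 7)+(14, 20)]
   so N = (16, 27/2)

B = (18, 7)
N = (16, 27/2)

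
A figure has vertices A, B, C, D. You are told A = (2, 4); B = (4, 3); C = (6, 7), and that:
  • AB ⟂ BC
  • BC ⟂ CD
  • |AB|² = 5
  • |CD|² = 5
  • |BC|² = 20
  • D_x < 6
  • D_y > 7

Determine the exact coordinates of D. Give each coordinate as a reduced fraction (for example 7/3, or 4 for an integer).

1. D_x = 4  [[BC ⟂ CD ⇒ 2x+4y-40=0] ∩ [|D−(6, 7)|²=5]]
2. D_y = 8  [[BC ⟂ CD ⇒ 2x+4y-40=0] ∩ [|D−(6, 7)|²=5]]
   so D = (4, 8)

D = (4, 8)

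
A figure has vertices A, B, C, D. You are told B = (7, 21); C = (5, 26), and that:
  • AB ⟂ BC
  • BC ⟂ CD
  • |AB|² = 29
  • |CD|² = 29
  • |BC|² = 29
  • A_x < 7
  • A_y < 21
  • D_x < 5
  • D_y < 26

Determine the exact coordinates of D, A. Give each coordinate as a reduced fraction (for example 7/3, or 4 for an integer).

1. D_x = 0  [[BC ⟂ CD ⇒ -2x+5y-120=0] ∩ [|D−(5, 26)|²=29]]
2. D_y = 24  [[BC ⟂ CD ⇒ -2x+5y-120=0] ∩ [|D−(5, 26)|²=29]]
   so D = (0, 24)
3. A_x = 2  [[AB ⟂ BC ⇒ 2x-5y+91=0] ∩ [|A−(7, 21)|²=29]]
4. A_y = 19  [[AB ⟂ BC ⇒ 2x-5y+91=0] ∩ [|A−(7, 21)|²=29]]
   so A = (2, 19)

D = (0, 24)
A = (2, 19)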